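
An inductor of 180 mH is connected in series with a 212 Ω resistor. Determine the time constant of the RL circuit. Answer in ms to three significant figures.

τ = L/R = (0.18 H)/(212 Ω) = 8.491×10^-4 s.

τ ≈ 0.849 ms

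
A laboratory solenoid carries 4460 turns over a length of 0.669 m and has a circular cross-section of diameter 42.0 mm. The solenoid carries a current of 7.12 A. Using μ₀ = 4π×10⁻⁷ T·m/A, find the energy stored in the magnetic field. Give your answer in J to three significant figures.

A = π(d/2)² = π(2.100×10^-2 m)² = 1.385×10^-3 m².
L = μ₀N²A/ℓ = (4π×10⁻⁷)(4460)²(1.385×10^-3)/(0.669) = 5.177×10^-2 H.
U = ½LI² = ½(5.177×10^-2)(7.12)² = 1.312 J.

U ≈ 1.31 J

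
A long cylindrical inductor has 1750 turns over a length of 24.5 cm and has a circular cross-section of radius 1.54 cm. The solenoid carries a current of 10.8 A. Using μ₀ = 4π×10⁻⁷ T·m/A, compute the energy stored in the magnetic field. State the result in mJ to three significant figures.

A = πr² = π(1.540×10^-2 m)² = 7.451×10^-4 m².
L = μ₀N²A/ℓ = (4π×10⁻⁷)(1750)²(7.451×10^-4)/(0.245) = 1.170×10^-2 H.
U = ½LI² = ½(1.170×10^-2)(10.8)² = 0.6825 J.

U ≈ 683 mJ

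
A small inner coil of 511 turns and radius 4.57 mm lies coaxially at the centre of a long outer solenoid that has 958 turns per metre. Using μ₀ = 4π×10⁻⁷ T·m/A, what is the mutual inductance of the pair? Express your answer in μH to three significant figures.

M ≈ 40.4 μH

The outer solenoid produces a uniform field B₁ = μ₀n₁I₁ across the inner coil,
so the flux linkage is N₂Φ = N₂B₁A₂ = μ₀n₁N₂A₂·I₁, giving M = μ₀n₁N₂A₂.
A₂ = πr² = π(4.570×10^-3 m)² = 6.561×10^-5 m².
M = (4π×10⁻⁷)(958)(511)(6.561×10^-5) = 4.036×10^-5 H.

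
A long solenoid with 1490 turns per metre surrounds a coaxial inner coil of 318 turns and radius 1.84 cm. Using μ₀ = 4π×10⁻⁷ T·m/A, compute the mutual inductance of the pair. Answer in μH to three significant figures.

The outer solenoid produces a uniform field B₁ = μ₀n₁I₁ across the inner coil,
so the flux linkage is N₂Φ = N₂B₁A₂ = μ₀n₁N₂A₂·I₁, giving M = μ₀n₁N₂A₂.
A₂ = πr² = π(1.840×10^-2 m)² = 1.064×10^-3 m².
M = (4π×10⁻⁷)(1490)(318)(1.064×10^-3) = 6.333×10^-4 H.

M ≈ 633 μH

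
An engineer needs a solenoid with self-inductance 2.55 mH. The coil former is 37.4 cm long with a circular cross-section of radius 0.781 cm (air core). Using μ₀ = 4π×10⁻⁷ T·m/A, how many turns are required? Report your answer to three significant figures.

N ≈ 1990 turns

A = πr² = π(7.810×10^-3 m)² = 1.916×10^-4 m².
From L = μ₀N²A/ℓ, N = √(Lℓ / (μ₀A)).
N = √[(2.550×10^-3)(0.374) / ((4π×10⁻⁷)×1.916×10^-4)] = √(3.960×10^6) ≈ 1990.1.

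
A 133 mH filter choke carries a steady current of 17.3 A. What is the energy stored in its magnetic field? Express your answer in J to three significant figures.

Stored magnetic energy: U = ½LI².
U = ½(0.133 H)(17.3 A)² = 19.9 J.

U ≈ 19.9 J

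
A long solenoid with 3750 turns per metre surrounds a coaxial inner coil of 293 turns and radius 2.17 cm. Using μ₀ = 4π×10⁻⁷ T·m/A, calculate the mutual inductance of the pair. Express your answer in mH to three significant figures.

M ≈ 2.04 mH

The outer solenoid produces a uniform field B₁ = μ₀n₁I₁ across the inner coil,
so the flux linkage is N₂Φ = N₂B₁A₂ = μ₀n₁N₂A₂·I₁, giving M = μ₀n₁N₂A₂.
A₂ = πr² = π(2.170×10^-2 m)² = 1.479×10^-3 m².
M = (4π×10⁻⁷)(3750)(293)(1.479×10^-3) = 2.043×10^-3 H.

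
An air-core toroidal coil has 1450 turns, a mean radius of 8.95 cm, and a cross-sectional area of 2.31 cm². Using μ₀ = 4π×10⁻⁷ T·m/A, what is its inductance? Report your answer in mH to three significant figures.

L ≈ 1.09 mH

For a thin toroid, L = μ₀N²A/(2πR).
L = (4π×10⁻⁷)(1450)²(2.310×10^-4) / (2π×8.950×10^-2 m) = 1.085×10^-3 H.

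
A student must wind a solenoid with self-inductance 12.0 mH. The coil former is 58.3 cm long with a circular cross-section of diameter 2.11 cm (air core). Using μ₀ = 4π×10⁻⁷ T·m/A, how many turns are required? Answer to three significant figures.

A = π(d/2)² = π(1.055×10^-2 m)² = 3.497×10^-4 m².
From L = μ₀N²A/ℓ, N = √(Lℓ / (μ₀A)).
N = √[(1.200×10^-2)(0.583) / ((4π×10⁻⁷)×3.497×10^-4)] = √(1.592×10^7) ≈ 3990.2.

N ≈ 3990 turns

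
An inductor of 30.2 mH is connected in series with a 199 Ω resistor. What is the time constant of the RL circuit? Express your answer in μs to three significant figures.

τ ≈ 152 μs

τ = L/R = (3.020×10^-2 H)/(199 Ω) = 1.518×10^-4 s.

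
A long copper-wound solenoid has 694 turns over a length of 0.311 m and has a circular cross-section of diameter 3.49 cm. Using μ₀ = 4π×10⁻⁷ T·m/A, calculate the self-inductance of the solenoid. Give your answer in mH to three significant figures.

L ≈ 1.86 mH

A = π(d/2)² = π(1.745×10^-2 m)² = 9.566×10^-4 m².
For a long solenoid, L = μ₀N²A/ℓ.
L = (4π×10⁻⁷)(694)²(9.566×10^-4)/(0.311 m) = 1.862×10^-3 H.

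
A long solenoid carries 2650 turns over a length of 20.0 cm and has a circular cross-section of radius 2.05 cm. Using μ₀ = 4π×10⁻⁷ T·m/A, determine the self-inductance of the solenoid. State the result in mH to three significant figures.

L ≈ 58.3 mH

A = πr² = π(2.050×10^-2 m)² = 1.320×10^-3 m².
For a long solenoid, L = μ₀N²A/ℓ.
L = (4π×10⁻⁷)(2650)²(1.320×10^-3)/(0.2 m) = 5.825×10^-2 H.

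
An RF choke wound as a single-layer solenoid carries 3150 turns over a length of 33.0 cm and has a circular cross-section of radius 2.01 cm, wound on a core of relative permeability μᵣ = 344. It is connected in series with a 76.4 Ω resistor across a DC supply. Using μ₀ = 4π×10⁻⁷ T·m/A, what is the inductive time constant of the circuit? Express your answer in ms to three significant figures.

τ ≈ 216 ms

A = πr² = π(2.010×10^-2 m)² = 1.269×10^-3 m².
L = μ₀μᵣN²A/ℓ = (4π×10⁻⁷)(344)(3150)²(1.269×10^-3)/(0.33) = 16.5 H.
τ = L/R = (16.5)/(76.4) = 0.2159 s.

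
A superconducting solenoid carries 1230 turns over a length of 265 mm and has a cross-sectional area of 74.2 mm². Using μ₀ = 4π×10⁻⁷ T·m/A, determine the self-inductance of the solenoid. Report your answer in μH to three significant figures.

L ≈ 532 μH

A = 74.2 mm² = 7.420×10^-5 m².
For a long solenoid, L = μ₀N²A/ℓ.
L = (4π×10⁻⁷)(1230)²(7.420×10^-5)/(0.265 m) = 5.323×10^-4 H.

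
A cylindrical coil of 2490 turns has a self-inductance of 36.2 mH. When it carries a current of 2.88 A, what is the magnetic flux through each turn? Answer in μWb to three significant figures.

Φ_B ≈ 41.9 μWb

From L = NΦ_B/I, the flux per turn is Φ_B = LI/N.
Φ_B = (3.620×10^-2 H)(2.88 A)/2490 = 4.187×10^-5 Wb.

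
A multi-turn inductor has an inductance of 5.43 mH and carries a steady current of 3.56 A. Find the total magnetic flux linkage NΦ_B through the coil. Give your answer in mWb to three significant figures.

From L = NΦ_B/I, the flux linkage is NΦ_B = LI.
NΦ_B = (5.430×10^-3 H)(3.56 A) = 1.933×10^-2 Wb.

NΦ_B ≈ 19.3 mWb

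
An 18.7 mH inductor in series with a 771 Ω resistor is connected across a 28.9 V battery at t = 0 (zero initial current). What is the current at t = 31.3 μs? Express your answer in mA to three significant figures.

τ = L/R = 1.870×10^-2/771 = 2.425×10^-5 s; final current I_∞ = ε/R = 28.9/771 = 3.748×10^-2 A.
I(t) = I_∞(1 − e^(−t/τ)) with t/τ = 1.290.
I = (3.748×10^-2)(1 − e^(−1.290)) = 2.717×10^-2 A.

I ≈ 27.2 mA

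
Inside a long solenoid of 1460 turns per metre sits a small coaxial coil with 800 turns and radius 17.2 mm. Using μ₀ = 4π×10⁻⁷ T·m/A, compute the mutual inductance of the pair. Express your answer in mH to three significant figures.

The outer solenoid produces a uniform field B₁ = μ₀n₁I₁ across the inner coil,
so the flux linkage is N₂Φ = N₂B₁A₂ = μ₀n₁N₂A₂·I₁, giving M = μ₀n₁N₂A₂.
A₂ = πr² = π(1.720×10^-2 m)² = 9.294×10^-4 m².
M = (4π×10⁻⁷)(1460)(800)(9.294×10^-4) = 1.364×10^-3 H.

M ≈ 1.36 mH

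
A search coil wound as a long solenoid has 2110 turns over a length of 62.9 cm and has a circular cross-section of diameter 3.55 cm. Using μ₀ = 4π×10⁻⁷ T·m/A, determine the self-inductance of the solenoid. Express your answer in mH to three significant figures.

A = π(d/2)² = π(1.775×10^-2 m)² = 9.898×10^-4 m².
For a long solenoid, L = μ₀N²A/ℓ.
L = (4π×10⁻⁷)(2110)²(9.898×10^-4)/(0.629 m) = 8.804×10^-3 H.

L ≈ 8.80 mH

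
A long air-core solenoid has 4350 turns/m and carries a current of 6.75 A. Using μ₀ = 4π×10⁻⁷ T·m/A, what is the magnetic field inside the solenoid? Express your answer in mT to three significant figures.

B ≈ 36.9 mT

Inside a long solenoid, B = μ₀nI.
B = (4π×10⁻⁷)(4.350×10^3 m⁻¹)(6.75 A) = 3.690×10^-2 T.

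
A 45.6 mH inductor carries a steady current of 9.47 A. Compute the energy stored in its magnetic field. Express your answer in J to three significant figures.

Stored magnetic energy: U = ½LI².
U = ½(4.560×10^-2 H)(9.47 A)² = 2.0447 J.

U ≈ 2.04 J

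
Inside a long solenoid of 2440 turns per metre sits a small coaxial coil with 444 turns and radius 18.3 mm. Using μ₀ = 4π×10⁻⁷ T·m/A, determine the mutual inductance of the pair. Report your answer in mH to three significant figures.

The outer solenoid produces a uniform field B₁ = μ₀n₁I₁ across the inner coil,
so the flux linkage is N₂Φ = N₂B₁A₂ = μ₀n₁N₂A₂·I₁, giving M = μ₀n₁N₂A₂.
A₂ = πr² = π(1.830×10^-2 m)² = 1.052×10^-3 m².
M = (4π×10⁻⁷)(2440)(444)(1.052×10^-3) = 1.432×10^-3 H.

M ≈ 1.43 mH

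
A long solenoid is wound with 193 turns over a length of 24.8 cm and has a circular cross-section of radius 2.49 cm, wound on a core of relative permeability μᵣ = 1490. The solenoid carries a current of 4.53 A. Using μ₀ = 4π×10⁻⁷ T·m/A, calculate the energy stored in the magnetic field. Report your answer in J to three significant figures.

U ≈ 5.62 J

A = πr² = π(2.490×10^-2 m)² = 1.948×10^-3 m².
L = μ₀μᵣN²A/ℓ = (4π×10⁻⁷)(1490)(193)²(1.948×10^-3)/(0.248) = 0.5478 H.
U = ½LI² = ½(0.5478)(4.53)² = 5.62 J.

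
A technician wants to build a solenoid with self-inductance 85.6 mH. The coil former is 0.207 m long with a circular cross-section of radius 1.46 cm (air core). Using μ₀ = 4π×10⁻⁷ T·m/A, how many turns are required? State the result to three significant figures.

A = πr² = π(1.460×10^-2 m)² = 6.697×10^-4 m².
From L = μ₀N²A/ℓ, N = √(Lℓ / (μ₀A)).
N = √[(8.560×10^-2)(0.207) / ((4π×10⁻⁷)×6.697×10^-4)] = √(2.106×10^7) ≈ 4588.7.

N ≈ 4590 turns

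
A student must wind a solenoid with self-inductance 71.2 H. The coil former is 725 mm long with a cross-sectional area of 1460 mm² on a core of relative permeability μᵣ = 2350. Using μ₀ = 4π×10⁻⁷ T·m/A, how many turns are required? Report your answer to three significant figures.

N ≈ 3460 turns

A = 1460 mm² = 1.460×10^-3 m².
From L = μ₀μᵣN²A/ℓ, N = √(Lℓ / (μ₀μᵣA)).
N = √[(71.2)(0.725) / ((4π×10⁻⁷)(2350)×1.460×10^-3)] = √(1.197×10^7) ≈ 3460.1.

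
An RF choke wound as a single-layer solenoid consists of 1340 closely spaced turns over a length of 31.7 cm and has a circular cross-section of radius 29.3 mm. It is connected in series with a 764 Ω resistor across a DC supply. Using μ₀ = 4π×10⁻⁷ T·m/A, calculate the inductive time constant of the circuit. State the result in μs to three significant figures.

A = πr² = π(2.930×10^-2 m)² = 2.697×10^-3 m².
L = μ₀N²A/ℓ = (4π×10⁻⁷)(1340)²(2.697×10^-3)/(0.317) = 1.920×10^-2 H.
τ = L/R = (1.920×10^-2)/(764) = 2.513×10^-5 s.

τ ≈ 25.1 μs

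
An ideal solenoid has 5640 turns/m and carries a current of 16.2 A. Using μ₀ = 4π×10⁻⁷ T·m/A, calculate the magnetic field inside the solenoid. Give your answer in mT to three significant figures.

Inside a long solenoid, B = μ₀nI.
B = (4π×10⁻⁷)(5.640×10^3 m⁻¹)(16.2 A) = 0.1148 T.

B ≈ 115 mT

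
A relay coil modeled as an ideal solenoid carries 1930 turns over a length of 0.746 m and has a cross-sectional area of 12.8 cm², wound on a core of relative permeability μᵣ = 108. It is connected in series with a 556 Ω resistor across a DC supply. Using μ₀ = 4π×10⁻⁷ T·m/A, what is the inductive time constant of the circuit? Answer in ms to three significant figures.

τ ≈ 1.56 ms

A = 12.8 cm² = 1.280×10^-3 m².
L = μ₀μᵣN²A/ℓ = (4π×10⁻⁷)(108)(1930)²(1.280×10^-3)/(0.746) = 0.8674 H.
τ = L/R = (0.8674)/(556) = 1.560×10^-3 s.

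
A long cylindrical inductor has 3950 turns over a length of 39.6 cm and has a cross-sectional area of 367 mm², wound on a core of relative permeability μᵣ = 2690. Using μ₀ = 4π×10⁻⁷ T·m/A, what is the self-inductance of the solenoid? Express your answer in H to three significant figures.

A = 367 mm² = 3.670×10^-4 m².
For a long solenoid, L = μ₀μᵣN²A/ℓ.
L = (4π×10⁻⁷)(2690)(3950)²(3.670×10^-4)/(0.396 m) = 48.88 H.

L ≈ 48.9 H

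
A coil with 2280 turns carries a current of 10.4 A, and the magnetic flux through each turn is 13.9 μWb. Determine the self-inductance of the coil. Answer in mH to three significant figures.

Self-inductance is defined by L = NΦ_B/I (flux linkage over current).
L = (2280)(1.390×10^-5 Wb)/(10.4 A) = 3.047×10^-3 H.

L ≈ 3.05 mH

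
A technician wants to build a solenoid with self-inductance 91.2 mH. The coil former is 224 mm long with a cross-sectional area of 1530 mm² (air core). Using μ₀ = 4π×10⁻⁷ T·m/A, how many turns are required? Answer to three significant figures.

N ≈ 3260 turns

A = 1530 mm² = 1.530×10^-3 m².
From L = μ₀N²A/ℓ, N = √(Lℓ / (μ₀A)).
N = √[(9.120×10^-2)(0.224) / ((4π×10⁻⁷)×1.530×10^-3)] = √(1.063×10^7) ≈ 3259.6.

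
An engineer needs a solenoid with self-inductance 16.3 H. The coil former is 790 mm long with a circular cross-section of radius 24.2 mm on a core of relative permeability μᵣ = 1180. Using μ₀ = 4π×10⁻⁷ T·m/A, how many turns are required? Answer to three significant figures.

A = πr² = π(2.420×10^-2 m)² = 1.840×10^-3 m².
From L = μ₀μᵣN²A/ℓ, N = √(Lℓ / (μ₀μᵣA)).
N = √[(16.3)(0.79) / ((4π×10⁻⁷)(1180)×1.840×10^-3)] = √(4.720×10^6) ≈ 2172.6.

N ≈ 2170 turns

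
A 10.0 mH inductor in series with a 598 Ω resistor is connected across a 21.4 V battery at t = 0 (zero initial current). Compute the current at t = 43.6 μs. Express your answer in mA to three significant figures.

I ≈ 33.1 mA

τ = L/R = 1.000×10^-2/598 = 1.672×10^-5 s; final current I_∞ = ε/R = 21.4/598 = 3.579×10^-2 A.
I(t) = I_∞(1 − e^(−t/τ)) with t/τ = 2.607.
I = (3.579×10^-2)(1 − e^(−2.607)) = 3.3147×10^-2 A.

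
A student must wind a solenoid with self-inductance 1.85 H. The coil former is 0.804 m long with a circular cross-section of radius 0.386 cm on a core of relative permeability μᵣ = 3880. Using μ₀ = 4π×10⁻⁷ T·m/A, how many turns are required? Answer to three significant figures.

A = πr² = π(3.860×10^-3 m)² = 4.681×10^-5 m².
From L = μ₀μᵣN²A/ℓ, N = √(Lℓ / (μ₀μᵣA)).
N = √[(1.85)(0.804) / ((4π×10⁻⁷)(3880)×4.681×10^-5)] = √(6.517×10^6) ≈ 2552.9.

N ≈ 2550 turns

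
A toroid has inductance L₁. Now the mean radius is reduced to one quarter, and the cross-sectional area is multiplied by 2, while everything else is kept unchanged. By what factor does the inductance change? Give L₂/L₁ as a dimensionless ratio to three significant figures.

L₂/L₁ = 8.00

For a toroid, L ∝ μᵣN²A/R.
L₂/L₁ = (0.25)^-1 × (2) = 8.00.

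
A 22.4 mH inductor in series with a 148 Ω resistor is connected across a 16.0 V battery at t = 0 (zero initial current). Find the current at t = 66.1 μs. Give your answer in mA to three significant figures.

I ≈ 38.3 mA

τ = L/R = 2.240×10^-2/148 = 1.514×10^-4 s; final current I_∞ = ε/R = 16.0/148 = 0.1081 A.
I(t) = I_∞(1 − e^(−t/τ)) with t/τ = 0.437.
I = (0.1081)(1 − e^(−0.437)) = 3.825×10^-2 A.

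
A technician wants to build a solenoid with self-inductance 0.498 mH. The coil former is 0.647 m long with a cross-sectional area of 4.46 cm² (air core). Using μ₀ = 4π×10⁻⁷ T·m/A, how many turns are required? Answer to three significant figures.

N ≈ 758 turns

A = 4.46 cm² = 4.460×10^-4 m².
From L = μ₀N²A/ℓ, N = √(Lℓ / (μ₀A)).
N = √[(4.980×10^-4)(0.647) / ((4π×10⁻⁷)×4.460×10^-4)] = √(5.749×10^5) ≈ 758.2.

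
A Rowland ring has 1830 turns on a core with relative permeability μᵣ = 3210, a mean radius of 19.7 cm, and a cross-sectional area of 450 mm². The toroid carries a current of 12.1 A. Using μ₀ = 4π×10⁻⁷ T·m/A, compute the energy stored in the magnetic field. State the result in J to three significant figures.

L = μ₀μᵣN²A/(2πR) = (4π×10⁻⁷)(3210)(1830)²(4.500×10^-4)/(2π×0.197) = 4.911 H.
U = ½LI² = ½(4.911)(12.1)² = 359.5 J.

U ≈ 360 J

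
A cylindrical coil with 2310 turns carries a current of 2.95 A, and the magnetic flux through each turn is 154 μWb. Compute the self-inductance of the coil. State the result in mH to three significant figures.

Self-inductance is defined by L = NΦ_B/I (flux linkage over current).
L = (2310)(1.540×10^-4 Wb)/(2.95 A) = 0.1206 H.

L ≈ 121 mH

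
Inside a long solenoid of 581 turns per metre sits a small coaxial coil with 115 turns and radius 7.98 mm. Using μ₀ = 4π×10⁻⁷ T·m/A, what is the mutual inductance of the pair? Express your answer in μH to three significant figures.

The outer solenoid produces a uniform field B₁ = μ₀n₁I₁ across the inner coil,
so the flux linkage is N₂Φ = N₂B₁A₂ = μ₀n₁N₂A₂·I₁, giving M = μ₀n₁N₂A₂.
A₂ = πr² = π(7.980×10^-3 m)² = 2.001×10^-4 m².
M = (4π×10⁻⁷)(581)(115)(2.001×10^-4) = 1.680×10^-5 H.

M ≈ 16.8 μH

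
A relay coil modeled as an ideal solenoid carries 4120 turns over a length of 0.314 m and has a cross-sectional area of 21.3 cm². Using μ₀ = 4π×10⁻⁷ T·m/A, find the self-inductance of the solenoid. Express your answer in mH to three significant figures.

A = 21.3 cm² = 2.130×10^-3 m².
For a long solenoid, L = μ₀N²A/ℓ.
L = (4π×10⁻⁷)(4120)²(2.130×10^-3)/(0.314 m) = 0.1447 H.

L ≈ 145 mH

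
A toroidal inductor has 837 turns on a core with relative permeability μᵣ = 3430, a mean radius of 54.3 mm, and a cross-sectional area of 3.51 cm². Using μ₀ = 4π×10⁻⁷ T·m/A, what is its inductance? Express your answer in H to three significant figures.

For a thin toroid, L = μ₀μᵣN²A/(2πR).
L = (4π×10⁻⁷)(3430)(837)²(3.510×10^-4) / (2π×5.430×10^-2 m) = 3.107 H.

L ≈ 3.11 H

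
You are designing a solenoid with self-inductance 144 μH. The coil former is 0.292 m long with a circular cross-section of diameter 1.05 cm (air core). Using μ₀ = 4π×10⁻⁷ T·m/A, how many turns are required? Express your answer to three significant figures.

N ≈ 622 turns

A = π(d/2)² = π(5.250×10^-3 m)² = 8.659×10^-5 m².
From L = μ₀N²A/ℓ, N = √(Lℓ / (μ₀A)).
N = √[(1.440×10^-4)(0.292) / ((4π×10⁻⁷)×8.659×10^-5)] = √(3.864×10^5) ≈ 621.6.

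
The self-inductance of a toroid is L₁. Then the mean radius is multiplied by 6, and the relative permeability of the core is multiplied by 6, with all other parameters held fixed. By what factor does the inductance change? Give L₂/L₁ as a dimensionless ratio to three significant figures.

L₂/L₁ = 1.00

For a toroid, L ∝ μᵣN²A/R.
L₂/L₁ = (6)^-1 × (6) = 1.00.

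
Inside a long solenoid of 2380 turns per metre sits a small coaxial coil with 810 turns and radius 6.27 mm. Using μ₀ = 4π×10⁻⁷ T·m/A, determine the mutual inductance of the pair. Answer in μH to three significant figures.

The outer solenoid produces a uniform field B₁ = μ₀n₁I₁ across the inner coil,
so the flux linkage is N₂Φ = N₂B₁A₂ = μ₀n₁N₂A₂·I₁, giving M = μ₀n₁N₂A₂.
A₂ = πr² = π(6.270×10^-3 m)² = 1.235×10^-4 m².
M = (4π×10⁻⁷)(2380)(810)(1.235×10^-4) = 2.992×10^-4 H.

M ≈ 299 μH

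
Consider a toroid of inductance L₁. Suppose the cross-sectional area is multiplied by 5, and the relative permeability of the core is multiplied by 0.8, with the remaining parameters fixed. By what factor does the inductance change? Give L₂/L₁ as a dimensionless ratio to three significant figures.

For a toroid, L ∝ μᵣN²A/R.
L₂/L₁ = (5) × (0.8) = 4.00.

L₂/L₁ = 4.00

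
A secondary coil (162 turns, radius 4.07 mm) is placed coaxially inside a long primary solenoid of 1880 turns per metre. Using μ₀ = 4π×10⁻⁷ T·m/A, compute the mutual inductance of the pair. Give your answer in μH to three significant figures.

M ≈ 19.9 μH

The outer solenoid produces a uniform field B₁ = μ₀n₁I₁ across the inner coil,
so the flux linkage is N₂Φ = N₂B₁A₂ = μ₀n₁N₂A₂·I₁, giving M = μ₀n₁N₂A₂.
A₂ = πr² = π(4.070×10^-3 m)² = 5.204×10^-5 m².
M = (4π×10⁻⁷)(1880)(162)(5.204×10^-5) = 1.992×10^-5 H.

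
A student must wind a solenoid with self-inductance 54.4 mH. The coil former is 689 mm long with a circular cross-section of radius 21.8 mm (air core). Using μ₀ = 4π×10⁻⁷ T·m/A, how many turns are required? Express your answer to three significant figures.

N ≈ 4470 turns

A = πr² = π(2.180×10^-2 m)² = 1.493×10^-3 m².
From L = μ₀N²A/ℓ, N = √(Lℓ / (μ₀A)).
N = √[(5.440×10^-2)(0.689) / ((4π×10⁻⁷)×1.493×10^-3)] = √(1.998×10^7) ≈ 4469.6.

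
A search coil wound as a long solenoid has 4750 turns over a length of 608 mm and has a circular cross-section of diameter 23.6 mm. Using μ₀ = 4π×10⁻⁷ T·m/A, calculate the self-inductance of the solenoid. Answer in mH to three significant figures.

A = π(d/2)² = π(1.180×10^-2 m)² = 4.374×10^-4 m².
For a long solenoid, L = μ₀N²A/ℓ.
L = (4π×10⁻⁷)(4750)²(4.374×10^-4)/(0.608 m) = 2.040×10^-2 H.

L ≈ 20.4 mH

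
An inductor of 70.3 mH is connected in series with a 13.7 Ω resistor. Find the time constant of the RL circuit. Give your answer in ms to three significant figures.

τ = L/R = (7.030×10^-2 H)/(13.7 Ω) = 5.131×10^-3 s.

τ ≈ 5.13 ms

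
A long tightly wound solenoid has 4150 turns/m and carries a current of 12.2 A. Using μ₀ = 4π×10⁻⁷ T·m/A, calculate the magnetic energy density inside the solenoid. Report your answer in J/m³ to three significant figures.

B = μ₀nI = (4π×10⁻⁷)(4.150×10^3)(12.2) = 6.362×10^-2 T.
u = B²/(2μ₀) = (6.362×10^-2)²/(2×4π×10⁻⁷) = 1.611×10^3 J/m³.

u ≈ 1610 J/m³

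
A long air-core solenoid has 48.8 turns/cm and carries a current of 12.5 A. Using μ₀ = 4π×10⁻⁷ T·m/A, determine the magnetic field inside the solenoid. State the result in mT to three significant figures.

B ≈ 76.7 mT

Inside a long solenoid, B = μ₀nI.
B = (4π×10⁻⁷)(4.880×10^3 m⁻¹)(12.5 A) = 7.665×10^-2 T.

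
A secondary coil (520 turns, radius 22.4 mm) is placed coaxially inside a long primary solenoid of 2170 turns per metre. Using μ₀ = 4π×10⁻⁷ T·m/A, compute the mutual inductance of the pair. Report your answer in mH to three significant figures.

The outer solenoid produces a uniform field B₁ = μ₀n₁I₁ across the inner coil,
so the flux linkage is N₂Φ = N₂B₁A₂ = μ₀n₁N₂A₂·I₁, giving M = μ₀n₁N₂A₂.
A₂ = πr² = π(2.240×10^-2 m)² = 1.576×10^-3 m².
M = (4π×10⁻⁷)(2170)(520)(1.576×10^-3) = 2.235×10^-3 H.

M ≈ 2.24 mH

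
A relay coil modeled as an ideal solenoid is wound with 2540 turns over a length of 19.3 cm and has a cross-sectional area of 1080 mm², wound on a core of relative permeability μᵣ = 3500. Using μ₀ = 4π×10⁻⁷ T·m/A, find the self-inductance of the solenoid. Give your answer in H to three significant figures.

L ≈ 159 H

A = 1080 mm² = 1.080×10^-3 m².
For a long solenoid, L = μ₀μᵣN²A/ℓ.
L = (4π×10⁻⁷)(3500)(2540)²(1.080×10^-3)/(0.193 m) = 158.8 H.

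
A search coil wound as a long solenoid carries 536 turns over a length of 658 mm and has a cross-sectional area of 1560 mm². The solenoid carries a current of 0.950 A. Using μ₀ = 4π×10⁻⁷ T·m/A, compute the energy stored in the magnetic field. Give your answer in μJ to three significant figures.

A = 1560 mm² = 1.560×10^-3 m².
L = μ₀N²A/ℓ = (4π×10⁻⁷)(536)²(1.560×10^-3)/(0.658) = 8.559×10^-4 H.
U = ½LI² = ½(8.559×10^-4)(0.950)² = 3.862×10^-4 J.

U ≈ 386 μJ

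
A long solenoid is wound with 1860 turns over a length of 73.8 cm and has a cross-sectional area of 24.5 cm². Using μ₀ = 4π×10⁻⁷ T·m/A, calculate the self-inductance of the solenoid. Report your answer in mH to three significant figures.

A = 24.5 cm² = 2.450×10^-3 m².
For a long solenoid, L = μ₀N²A/ℓ.
L = (4π×10⁻⁷)(1860)²(2.450×10^-3)/(0.738 m) = 1.443×10^-2 H.

L ≈ 14.4 mH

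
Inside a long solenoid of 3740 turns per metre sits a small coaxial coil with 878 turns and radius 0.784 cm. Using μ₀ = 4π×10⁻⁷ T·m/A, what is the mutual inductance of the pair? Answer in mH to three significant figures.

M ≈ 0.797 mH

The outer solenoid produces a uniform field B₁ = μ₀n₁I₁ across the inner coil,
so the flux linkage is N₂Φ = N₂B₁A₂ = μ₀n₁N₂A₂·I₁, giving M = μ₀n₁N₂A₂.
A₂ = πr² = π(7.840×10^-3 m)² = 1.931×10^-4 m².
M = (4π×10⁻⁷)(3740)(878)(1.931×10^-4) = 7.968×10^-4 H.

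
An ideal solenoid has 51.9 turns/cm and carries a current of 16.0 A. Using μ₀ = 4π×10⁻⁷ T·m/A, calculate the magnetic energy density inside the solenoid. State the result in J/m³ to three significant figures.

u ≈ 4330 J/m³

B = μ₀nI = (4π×10⁻⁷)(5.190×10^3)(16.0) = 0.1044 T.
u = B²/(2μ₀) = (0.1044)²/(2×4π×10⁻⁷) = 4.333×10^3 J/m³.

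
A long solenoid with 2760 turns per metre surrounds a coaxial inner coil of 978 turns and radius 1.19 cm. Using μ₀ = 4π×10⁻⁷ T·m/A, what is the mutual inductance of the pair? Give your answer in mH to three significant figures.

M ≈ 1.51 mH

The outer solenoid produces a uniform field B₁ = μ₀n₁I₁ across the inner coil,
so the flux linkage is N₂Φ = N₂B₁A₂ = μ₀n₁N₂A₂·I₁, giving M = μ₀n₁N₂A₂.
A₂ = πr² = π(1.190×10^-2 m)² = 4.449×10^-4 m².
M = (4π×10⁻⁷)(2760)(978)(4.449×10^-4) = 1.509×10^-3 H.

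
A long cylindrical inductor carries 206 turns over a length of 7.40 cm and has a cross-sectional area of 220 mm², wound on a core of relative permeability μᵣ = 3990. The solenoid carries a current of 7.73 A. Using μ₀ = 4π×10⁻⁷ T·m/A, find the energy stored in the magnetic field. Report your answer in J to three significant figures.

U ≈ 18.9 J

A = 220 mm² = 2.200×10^-4 m².
L = μ₀μᵣN²A/ℓ = (4π×10⁻⁷)(3990)(206)²(2.200×10^-4)/(7.400×10^-2) = 0.6326 H.
U = ½LI² = ½(0.6326)(7.73)² = 18.9 J.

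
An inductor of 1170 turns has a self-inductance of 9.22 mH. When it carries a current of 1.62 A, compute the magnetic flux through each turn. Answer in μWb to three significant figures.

From L = NΦ_B/I, the flux per turn is Φ_B = LI/N.
Φ_B = (9.220×10^-3 H)(1.62 A)/1170 = 1.277×10^-5 Wb.

Φ_B ≈ 12.8 μWb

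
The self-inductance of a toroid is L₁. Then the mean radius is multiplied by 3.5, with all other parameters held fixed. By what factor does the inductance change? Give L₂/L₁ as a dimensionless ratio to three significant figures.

For a toroid, L ∝ μᵣN²A/R.
L₂/L₁ = (3.5)^-1 = 0.286.

L₂/L₁ = 0.286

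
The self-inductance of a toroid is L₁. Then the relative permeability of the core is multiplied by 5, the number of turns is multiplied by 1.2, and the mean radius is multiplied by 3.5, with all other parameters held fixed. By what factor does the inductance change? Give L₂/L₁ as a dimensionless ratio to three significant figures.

L₂/L₁ = 2.06

For a toroid, L ∝ μᵣN²A/R.
L₂/L₁ = (5) × (1.2)^2 × (3.5)^-1 = 2.06.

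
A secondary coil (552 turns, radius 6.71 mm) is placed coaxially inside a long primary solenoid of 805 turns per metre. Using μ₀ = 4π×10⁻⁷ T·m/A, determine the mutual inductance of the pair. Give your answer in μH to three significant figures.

M ≈ 79.0 μH

The outer solenoid produces a uniform field B₁ = μ₀n₁I₁ across the inner coil,
so the flux linkage is N₂Φ = N₂B₁A₂ = μ₀n₁N₂A₂·I₁, giving M = μ₀n₁N₂A₂.
A₂ = πr² = π(6.710×10^-3 m)² = 1.414×10^-4 m².
M = (4π×10⁻⁷)(805)(552)(1.414×10^-4) = 7.898×10^-5 H.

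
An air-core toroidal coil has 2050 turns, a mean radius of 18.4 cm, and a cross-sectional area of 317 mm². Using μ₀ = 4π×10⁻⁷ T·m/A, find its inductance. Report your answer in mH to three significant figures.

For a thin toroid, L = μ₀N²A/(2πR).
L = (4π×10⁻⁷)(2050)²(3.170×10^-4) / (2π×0.184 m) = 1.448×10^-3 H.

L ≈ 1.45 mH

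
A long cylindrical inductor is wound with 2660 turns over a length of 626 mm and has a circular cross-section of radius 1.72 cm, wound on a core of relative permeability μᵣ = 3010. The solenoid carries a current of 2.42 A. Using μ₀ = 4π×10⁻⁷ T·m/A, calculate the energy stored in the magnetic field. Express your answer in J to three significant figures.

U ≈ 116 J

A = πr² = π(1.720×10^-2 m)² = 9.294×10^-4 m².
L = μ₀μᵣN²A/ℓ = (4π×10⁻⁷)(3010)(2660)²(9.294×10^-4)/(0.626) = 39.73 H.
U = ½LI² = ½(39.73)(2.42)² = 116.4 J.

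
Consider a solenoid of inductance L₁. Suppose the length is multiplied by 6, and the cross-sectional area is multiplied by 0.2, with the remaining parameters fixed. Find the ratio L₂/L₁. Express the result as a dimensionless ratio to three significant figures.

For a solenoid, L ∝ μᵣN²A/ℓ.
L₂/L₁ = (6)^-1 × (0.2) = 0.0333.

L₂/L₁ = 0.0333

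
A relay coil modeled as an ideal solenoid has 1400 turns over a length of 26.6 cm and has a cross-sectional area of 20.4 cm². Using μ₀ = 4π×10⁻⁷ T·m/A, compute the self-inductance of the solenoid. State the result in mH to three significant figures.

A = 20.4 cm² = 2.040×10^-3 m².
For a long solenoid, L = μ₀N²A/ℓ.
L = (4π×10⁻⁷)(1400)²(2.040×10^-3)/(0.266 m) = 1.889×10^-2 H.

L ≈ 18.9 mH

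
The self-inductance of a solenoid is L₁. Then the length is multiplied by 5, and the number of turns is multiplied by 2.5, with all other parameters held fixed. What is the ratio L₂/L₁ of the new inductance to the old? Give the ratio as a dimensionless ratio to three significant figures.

For a solenoid, L ∝ μᵣN²A/ℓ.
L₂/L₁ = (5)^-1 × (2.5)^2 = 1.25.

L₂/L₁ = 1.25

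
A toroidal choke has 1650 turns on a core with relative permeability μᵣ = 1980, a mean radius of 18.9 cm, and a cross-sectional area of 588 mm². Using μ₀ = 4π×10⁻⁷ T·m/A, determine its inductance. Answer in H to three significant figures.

For a thin toroid, L = μ₀μᵣN²A/(2πR).
L = (4π×10⁻⁷)(1980)(1650)²(5.880×10^-4) / (2π×0.189 m) = 3.354 H.

L ≈ 3.35 H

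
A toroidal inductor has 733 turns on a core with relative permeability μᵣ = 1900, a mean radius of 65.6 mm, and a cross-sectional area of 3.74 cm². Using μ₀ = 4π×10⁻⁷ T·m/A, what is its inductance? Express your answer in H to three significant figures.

For a thin toroid, L = μ₀μᵣN²A/(2πR).
L = (4π×10⁻⁷)(1900)(733)²(3.740×10^-4) / (2π×6.560×10^-2 m) = 1.164 H.

L ≈ 1.16 H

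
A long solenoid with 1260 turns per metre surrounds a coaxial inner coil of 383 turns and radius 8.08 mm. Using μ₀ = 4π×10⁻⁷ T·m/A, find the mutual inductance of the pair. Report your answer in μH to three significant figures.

M ≈ 124 μH

The outer solenoid produces a uniform field B₁ = μ₀n₁I₁ across the inner coil,
so the flux linkage is N₂Φ = N₂B₁A₂ = μ₀n₁N₂A₂·I₁, giving M = μ₀n₁N₂A₂.
A₂ = πr² = π(8.080×10^-3 m)² = 2.051×10^-4 m².
M = (4π×10⁻⁷)(1260)(383)(2.051×10^-4) = 1.244×10^-4 H.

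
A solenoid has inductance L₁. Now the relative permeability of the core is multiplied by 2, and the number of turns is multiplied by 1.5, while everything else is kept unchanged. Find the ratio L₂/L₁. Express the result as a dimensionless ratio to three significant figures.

L₂/L₁ = 4.50

For a solenoid, L ∝ μᵣN²A/ℓ.
L₂/L₁ = (2) × (1.5)^2 = 4.50.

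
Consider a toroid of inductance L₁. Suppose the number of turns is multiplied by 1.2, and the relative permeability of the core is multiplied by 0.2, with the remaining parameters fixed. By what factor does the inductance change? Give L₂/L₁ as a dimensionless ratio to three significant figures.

L₂/L₁ = 0.288

For a toroid, L ∝ μᵣN²A/R.
L₂/L₁ = (1.2)^2 × (0.2) = 0.288.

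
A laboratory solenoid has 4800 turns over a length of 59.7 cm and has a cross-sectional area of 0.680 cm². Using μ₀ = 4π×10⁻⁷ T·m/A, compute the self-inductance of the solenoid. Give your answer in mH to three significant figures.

L ≈ 3.30 mH

A = 0.680 cm² = 6.800×10^-5 m².
For a long solenoid, L = μ₀N²A/ℓ.
L = (4π×10⁻⁷)(4800)²(6.800×10^-5)/(0.597 m) = 3.298×10^-3 H.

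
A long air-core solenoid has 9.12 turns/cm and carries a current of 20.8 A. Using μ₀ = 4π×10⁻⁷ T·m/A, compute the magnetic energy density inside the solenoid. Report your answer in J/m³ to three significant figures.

B = μ₀nI = (4π×10⁻⁷)(912)(20.8) = 2.384×10^-2 T.
u = B²/(2μ₀) = (2.384×10^-2)²/(2×4π×10⁻⁷) = 226.1 J/m³.

u ≈ 226 J/m³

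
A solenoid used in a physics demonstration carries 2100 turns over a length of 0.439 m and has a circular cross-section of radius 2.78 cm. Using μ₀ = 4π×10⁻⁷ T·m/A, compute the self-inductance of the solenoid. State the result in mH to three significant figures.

A = πr² = π(2.780×10^-2 m)² = 2.428×10^-3 m².
For a long solenoid, L = μ₀N²A/ℓ.
L = (4π×10⁻⁷)(2100)²(2.428×10^-3)/(0.439 m) = 3.06495×10^-2 H.

L ≈ 30.6 mH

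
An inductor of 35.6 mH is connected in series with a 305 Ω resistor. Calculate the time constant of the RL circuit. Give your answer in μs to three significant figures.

τ ≈ 117 μs

τ = L/R = (3.560×10^-2 H)/(305 Ω) = 1.167×10^-4 s.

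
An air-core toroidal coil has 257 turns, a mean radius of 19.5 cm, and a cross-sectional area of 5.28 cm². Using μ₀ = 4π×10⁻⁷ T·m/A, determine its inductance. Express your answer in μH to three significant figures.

For a thin toroid, L = μ₀N²A/(2πR).
L = (4π×10⁻⁷)(257)²(5.280×10^-4) / (2π×0.195 m) = 3.577×10^-5 H.

L ≈ 35.8 μH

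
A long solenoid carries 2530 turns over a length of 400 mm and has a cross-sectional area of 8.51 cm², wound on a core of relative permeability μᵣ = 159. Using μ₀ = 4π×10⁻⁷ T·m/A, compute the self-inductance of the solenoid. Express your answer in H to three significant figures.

A = 8.51 cm² = 8.510×10^-4 m².
For a long solenoid, L = μ₀μᵣN²A/ℓ.
L = (4π×10⁻⁷)(159)(2530)²(8.510×10^-4)/(0.4 m) = 2.721 H.

L ≈ 2.72 H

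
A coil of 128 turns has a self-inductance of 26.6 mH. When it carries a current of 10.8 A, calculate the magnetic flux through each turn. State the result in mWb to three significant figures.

Φ_B ≈ 2.24 mWb

From L = NΦ_B/I, the flux per turn is Φ_B = LI/N.
Φ_B = (2.660×10^-2 H)(10.8 A)/128 = 2.244×10^-3 Wb.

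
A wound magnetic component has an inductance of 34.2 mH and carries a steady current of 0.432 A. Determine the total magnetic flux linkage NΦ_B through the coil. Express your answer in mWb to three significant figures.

NΦ_B ≈ 14.8 mWb

From L = NΦ_B/I, the flux linkage is NΦ_B = LI.
NΦ_B = (3.420×10^-2 H)(0.432 A) = 1.477×10^-2 Wb.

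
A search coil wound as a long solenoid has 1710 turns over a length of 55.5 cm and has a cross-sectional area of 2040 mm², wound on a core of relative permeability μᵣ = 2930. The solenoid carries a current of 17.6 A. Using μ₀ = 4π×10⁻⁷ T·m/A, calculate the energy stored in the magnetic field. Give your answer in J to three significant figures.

A = 2040 mm² = 2.040×10^-3 m².
L = μ₀μᵣN²A/ℓ = (4π×10⁻⁷)(2930)(1710)²(2.040×10^-3)/(0.555) = 39.57 H.
U = ½LI² = ½(39.57)(17.6)² = 6.129×10^3 J.

U ≈ 6130 J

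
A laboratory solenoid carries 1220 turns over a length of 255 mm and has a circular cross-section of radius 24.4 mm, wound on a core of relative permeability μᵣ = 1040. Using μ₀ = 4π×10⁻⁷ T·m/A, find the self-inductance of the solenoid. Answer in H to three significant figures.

L ≈ 14.3 H

A = πr² = π(2.440×10^-2 m)² = 1.870×10^-3 m².
For a long solenoid, L = μ₀μᵣN²A/ℓ.
L = (4π×10⁻⁷)(1040)(1220)²(1.870×10^-3)/(0.255 m) = 14.27 H.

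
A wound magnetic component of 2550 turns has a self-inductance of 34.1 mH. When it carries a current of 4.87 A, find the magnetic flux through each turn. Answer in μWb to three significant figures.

From L = NΦ_B/I, the flux per turn is Φ_B = LI/N.
Φ_B = (3.410×10^-2 H)(4.87 A)/2550 = 6.512×10^-5 Wb.

Φ_B ≈ 65.1 μWb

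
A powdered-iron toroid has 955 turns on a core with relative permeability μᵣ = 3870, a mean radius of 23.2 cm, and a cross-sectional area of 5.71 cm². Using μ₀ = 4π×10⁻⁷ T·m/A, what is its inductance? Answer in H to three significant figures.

For a thin toroid, L = μ₀μᵣN²A/(2πR).
L = (4π×10⁻⁷)(3870)(955)²(5.710×10^-4) / (2π×0.232 m) = 1.737 H.

L ≈ 1.74 H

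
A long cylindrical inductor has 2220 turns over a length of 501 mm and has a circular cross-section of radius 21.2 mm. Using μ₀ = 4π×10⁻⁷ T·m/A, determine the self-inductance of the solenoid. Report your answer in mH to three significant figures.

A = πr² = π(2.120×10^-2 m)² = 1.412×10^-3 m².
For a long solenoid, L = μ₀N²A/ℓ.
L = (4π×10⁻⁷)(2220)²(1.412×10^-3)/(0.501 m) = 1.745×10^-2 H.

L ≈ 17.5 mH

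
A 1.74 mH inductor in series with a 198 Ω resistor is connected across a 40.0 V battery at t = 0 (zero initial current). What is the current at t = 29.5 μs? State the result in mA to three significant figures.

τ = L/R = 1.740×10^-3/198 = 8.788×10^-6 s; final current I_∞ = ε/R = 40.0/198 = 0.202 A.
I(t) = I_∞(1 − e^(−t/τ)) with t/τ = 3.357.
I = (0.202)(1 − e^(−3.357)) = 0.195 A.

I ≈ 195 mA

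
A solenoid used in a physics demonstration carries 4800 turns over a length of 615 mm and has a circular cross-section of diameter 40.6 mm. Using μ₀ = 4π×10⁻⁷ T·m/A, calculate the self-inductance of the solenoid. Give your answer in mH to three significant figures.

L ≈ 60.9 mH

A = π(d/2)² = π(2.030×10^-2 m)² = 1.2946×10^-3 m².
For a long solenoid, L = μ₀N²A/ℓ.
L = (4π×10⁻⁷)(4800)²(1.2946×10^-3)/(0.615 m) = 6.0948×10^-2 H.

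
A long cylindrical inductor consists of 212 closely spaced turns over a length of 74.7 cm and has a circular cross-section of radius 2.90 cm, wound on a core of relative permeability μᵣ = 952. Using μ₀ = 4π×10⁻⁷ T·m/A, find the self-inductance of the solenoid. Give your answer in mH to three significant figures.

L ≈ 190 mH

A = πr² = π(2.900×10^-2 m)² = 2.642×10^-3 m².
For a long solenoid, L = μ₀μᵣN²A/ℓ.
L = (4π×10⁻⁷)(952)(212)²(2.642×10^-3)/(0.747 m) = 0.1902 H.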